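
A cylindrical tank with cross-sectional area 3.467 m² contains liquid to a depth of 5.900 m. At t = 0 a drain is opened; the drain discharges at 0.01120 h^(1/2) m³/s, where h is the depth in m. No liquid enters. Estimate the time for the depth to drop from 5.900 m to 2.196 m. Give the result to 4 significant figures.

With no inflow, A dh/dt = −0.01120 √h.
∫ h^(−1/2) dh = −(0.01120/A) ∫ dt, giving 2√h = 2√h₀ − (0.01120/A) t.
t = 2A(√h₀ − √h)/0.01120 = 2·3.467·(√5.900 − √2.196)/0.01120
  = 6.93400 × (2.42899 − 1.48189) / 0.01120 = 586.357 s.

586.4 s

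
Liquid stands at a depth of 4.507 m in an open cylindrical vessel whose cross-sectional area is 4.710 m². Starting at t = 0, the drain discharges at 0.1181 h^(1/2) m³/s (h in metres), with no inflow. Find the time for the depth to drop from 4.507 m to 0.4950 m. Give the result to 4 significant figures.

113.2 s

A dh/dt = −Q_out = −0.1181 √h.
∫ h^(−1/2) dh = −(0.1181/A) ∫ dt, giving 2√h = 2√h₀ − (0.1181/A) t.
t = 2A(√h₀ − √h)/0.1181 = 2·4.710·(√4.507 − √0.4950)/0.1181
  = 9.42000 × (2.12297 − 0.703562) / 0.1181 = 113.216 s.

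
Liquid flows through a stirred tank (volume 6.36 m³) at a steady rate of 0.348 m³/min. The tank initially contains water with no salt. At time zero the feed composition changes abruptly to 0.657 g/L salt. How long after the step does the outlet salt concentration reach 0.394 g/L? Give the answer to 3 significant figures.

16.7 min

Unsteady species balance (constant V, well mixed): V dC/dt = Q(C_in − C), so τ = V/Q = 18.276 min.
C(t) = C_in + (C₀ − C_in) e^(−t/τ). Set C = 0.394 and solve for t:
e^(−t/τ) = (C − C_in)/(C₀ − C_in) = (0.394 − 0.657)/(0 − 0.657) = 0.40030
t = −τ ln(…) = 18.276 × 0.91553 = 16.732 min.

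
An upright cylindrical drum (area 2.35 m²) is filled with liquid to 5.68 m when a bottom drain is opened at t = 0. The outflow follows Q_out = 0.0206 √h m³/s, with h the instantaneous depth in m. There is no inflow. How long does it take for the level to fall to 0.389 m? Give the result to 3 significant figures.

Unsteady balance on liquid volume: A dh/dt = −0.0206 √h.
Separate and integrate: 2(√h − √h₀) = −(0.0206/A) t.
t = 2A(√h₀ − √h)/0.0206 = 2·2.35·(√5.68 − √0.389)/0.0206
  = 4.7000 × (2.3833 − 0.62370) / 0.0206 = 401.46 s.

401 s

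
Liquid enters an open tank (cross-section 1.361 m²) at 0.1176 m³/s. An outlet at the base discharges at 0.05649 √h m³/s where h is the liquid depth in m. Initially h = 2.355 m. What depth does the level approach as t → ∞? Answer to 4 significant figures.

Level balance: A dh/dt = 0.1176 − 0.05649 √h. Setting dh/dt = 0:
Q_in = 0.05649 √h_ss ⇒ √h_ss = 0.1176/0.05649 = 2.08178.
h_ss = 2.08178² = 4.33383 m. (Since h₀ = 2.355 m < h_ss, the level will rise toward this value.)

4.334 m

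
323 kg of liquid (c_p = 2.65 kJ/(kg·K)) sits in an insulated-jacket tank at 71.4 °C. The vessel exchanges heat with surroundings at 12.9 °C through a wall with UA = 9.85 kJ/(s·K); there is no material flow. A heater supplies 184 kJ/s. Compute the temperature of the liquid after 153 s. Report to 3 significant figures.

38.4 °C

M c_p dT/dt = −UA(T − T_amb) + Q̇.
dT/dt = (T_ss − T)/τ with T_ss = T_amb + Q̇/UA = 12.9 + 184/9.85 = 31.580 °C, τ = M c_p/UA = 323·2.65/9.85 = 86.898 s.
Integrating: T(t) = T_ss + (T₀ − T_ss) e^(−t/τ).
T(153) = 31.580 + (39.820)·0.17193 = 38.426 °C.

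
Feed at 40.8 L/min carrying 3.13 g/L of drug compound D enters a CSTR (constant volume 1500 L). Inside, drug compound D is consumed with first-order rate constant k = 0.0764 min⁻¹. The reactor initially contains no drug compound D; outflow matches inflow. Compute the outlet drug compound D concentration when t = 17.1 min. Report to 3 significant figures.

0.682 g/L

Species balance: V dC/dt = Q C_in − Q C − k V C.
This is linear with rate a = Q/V + k = 0.10360 min⁻¹.
C_ss = Q C_in/(Q + kV) = 0.82178 g/L; C(t) = C_ss + (C₀ − C_ss) e^(−a t).
C(17.1) = 0.82178 + (-0.82178)·e^(−0.10360·17.1) = 0.82178 + (-0.82178)·0.17007 = 0.68202 g/L.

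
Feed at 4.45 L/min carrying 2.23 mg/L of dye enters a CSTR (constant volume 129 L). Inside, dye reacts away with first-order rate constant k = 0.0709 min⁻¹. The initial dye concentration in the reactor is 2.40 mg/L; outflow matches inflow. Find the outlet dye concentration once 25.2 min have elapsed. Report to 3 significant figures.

V dC/dt = Q(C_in − C) − k V C.
dC/dt = (Q/V) C_in − (Q/V + k) C; effective rate a = Q/V + k = 0.034496 + 0.0709 = 0.10540 min⁻¹.
C_ss = Q C_in/(Q + kV) = 0.72988 mg/L; C(t) = C_ss + (C₀ − C_ss) e^(−a t).
C(25.2) = 0.72988 + (1.6701)·e^(−0.10540·25.2) = 0.72988 + (1.6701)·0.070230 = 0.84717 mg/L.

0.847 mg/L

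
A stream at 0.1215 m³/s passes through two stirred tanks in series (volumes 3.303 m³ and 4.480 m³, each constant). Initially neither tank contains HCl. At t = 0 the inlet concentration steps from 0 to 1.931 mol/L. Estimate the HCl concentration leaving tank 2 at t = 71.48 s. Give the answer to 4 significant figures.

1.264 mol/L

Time constants: τᵢ = Vᵢ/Q for each well-mixed tank.
τ₁ = 3.303/0.1215 = 27.1852 s; τ₂ = 4.480/0.1215 = 36.8724 s.
Solving the cascade with C₁(0)=C₂(0)=0 gives C₂(t) = C_in[1 − (τ₁ e^(−t/τ₁) − τ₂ e^(−t/τ₂))/(τ₁ − τ₂)].
At t = 71.48: e^(−t/τ₁) = 0.0721236, e^(−t/τ₂) = 0.143909.
C₂ = 1.931·[1 − (27.1852·0.0721236 − 36.8724·0.143909)/(-9.68724)] = 1.931·0.654642 = 1.26411 mol/L.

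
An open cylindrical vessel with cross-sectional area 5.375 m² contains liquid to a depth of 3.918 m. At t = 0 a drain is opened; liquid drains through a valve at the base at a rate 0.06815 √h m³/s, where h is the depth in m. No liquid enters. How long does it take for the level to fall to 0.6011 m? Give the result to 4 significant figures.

A dh/dt = −Q_out = −0.06815 √h.
∫ h^(−1/2) dh = −(0.06815/A) ∫ dt, giving 2√h = 2√h₀ − (0.06815/A) t.
t = 2A(√h₀ − √h)/0.06815 = 2·5.375·(√3.918 − √0.6011)/0.06815
  = 10.7500 × (1.97939 − 0.775306) / 0.06815 = 189.933 s.

189.9 s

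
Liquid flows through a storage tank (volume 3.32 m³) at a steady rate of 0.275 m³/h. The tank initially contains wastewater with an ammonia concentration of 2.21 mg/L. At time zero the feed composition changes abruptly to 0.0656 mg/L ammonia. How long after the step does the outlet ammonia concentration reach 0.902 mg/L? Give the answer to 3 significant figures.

11.4 h

Species balance: V dC/dt = Q(C_in − C) ⇒ τ = V/Q = 12.073 h.
C(t) = C_in + (C₀ − C_in) e^(−t/τ). Set C = 0.902 and solve for t:
e^(−t/τ) = (C − C_in)/(C₀ − C_in) = (0.902 − 0.0656)/(2.21 − 0.0656) = 0.39004
t = −τ ln(…) = 12.073 × 0.94151 = 11.367 h.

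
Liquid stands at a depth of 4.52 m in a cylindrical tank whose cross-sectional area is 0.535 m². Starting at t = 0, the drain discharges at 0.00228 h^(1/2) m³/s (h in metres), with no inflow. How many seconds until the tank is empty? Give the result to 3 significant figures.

Volume balance on the tank: A dh/dt = −0.00228 √h.
This is separable: 2 d(√h)/dt = −0.00228/A, so √h = √h₀ − (0.00228/(2A)) t.
Set h = 0: 2√h₀ = (0.00228/A) t_empty ⇒ t_empty = 2A√h₀/0.00228.
t_empty = 2·0.535·√4.52/0.00228 = 1.0700·2.1260/0.00228 = 997.74 s.

998 s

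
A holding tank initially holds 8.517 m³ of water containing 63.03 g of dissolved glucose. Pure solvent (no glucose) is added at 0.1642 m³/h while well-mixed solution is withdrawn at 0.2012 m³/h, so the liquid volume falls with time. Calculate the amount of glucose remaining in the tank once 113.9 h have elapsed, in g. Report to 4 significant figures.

1.538 g

Let m(t) be the amount of glucose. Volume: V(t) = V₀ + (Q_in − Q_out) t = 8.517 − 0.0370000 t; V(113.9) = 4.30270 m³.
Solute balance: dm/dt = 0 − Q_out C = −Q_out m/V(t).
Separate: dm/m = −Q_out dt/V(t) ⇒ ln(m/m₀) = −(Q_out/(Q_in−Q_out)) ln(V/V₀).
m = m₀ (V₀/V)^(Q_out/(Q_in−Q_out)) = 63.03 × (8.517/4.30270)^(-5.43784) = 1.53809 g.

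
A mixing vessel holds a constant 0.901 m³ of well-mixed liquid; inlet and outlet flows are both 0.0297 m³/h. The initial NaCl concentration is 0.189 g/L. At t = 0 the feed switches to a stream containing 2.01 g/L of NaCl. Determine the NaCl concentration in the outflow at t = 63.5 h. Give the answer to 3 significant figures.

1.79 g/L

Accumulation = in − out for the solute gives V dC/dt = Q(C_in − C).
Rewrite as dC/dt + C/τ = C_in/τ, τ = V/Q = 30.337 h.
Integrating: C(t) = C_in + (C₀ − C_in) e^(−t/τ).
C(63.5) = 2.01 + (0.189 − 2.01)·e^(−63.5/30.337) = 2.01 + (-1.8210)·0.12330 = 1.7855 g/L.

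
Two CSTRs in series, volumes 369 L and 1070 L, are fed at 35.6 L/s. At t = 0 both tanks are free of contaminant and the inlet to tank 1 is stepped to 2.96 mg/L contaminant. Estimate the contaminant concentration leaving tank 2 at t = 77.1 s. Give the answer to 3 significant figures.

2.61 mg/L

Each tank obeys Vᵢ dCᵢ/dt = Q(Cᵢ₋₁ − Cᵢ), so τᵢ = Vᵢ/Q.
τ₁ = 369/35.6 = 10.365 s; τ₂ = 1070/35.6 = 30.056 s.
Tank 1: C₁ = C_in(1 − e^(−t/τ₁)). Tank 2 (τ₁ ≠ τ₂): C₂ = C_in[1 − (τ₁ e^(−t/τ₁) − τ₂ e^(−t/τ₂))/(τ₁ − τ₂)].
At t = 77.1: e^(−t/τ₁) = 0.00058824, e^(−t/τ₂) = 0.076904.
C₂ = 2.96·[1 − (10.365·0.00058824 − 30.056·0.076904)/(-19.691)] = 2.96·0.88292 = 2.6135 mg/L.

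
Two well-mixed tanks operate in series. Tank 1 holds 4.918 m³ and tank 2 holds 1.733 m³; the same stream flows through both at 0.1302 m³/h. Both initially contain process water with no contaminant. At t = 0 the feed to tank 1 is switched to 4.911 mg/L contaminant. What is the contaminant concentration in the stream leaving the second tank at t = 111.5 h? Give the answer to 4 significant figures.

Each tank obeys Vᵢ dCᵢ/dt = Q(Cᵢ₋₁ − Cᵢ), so τᵢ = Vᵢ/Q.
τ₁ = 4.918/0.1302 = 37.7727 h; τ₂ = 1.733/0.1302 = 13.3103 h.
Tank 1: C₁ = C_in(1 − e^(−t/τ₁)). Tank 2 (τ₁ ≠ τ₂): C₂ = C_in[1 − (τ₁ e^(−t/τ₁) − τ₂ e^(−t/τ₂))/(τ₁ − τ₂)].
At t = 111.5: e^(−t/τ₁) = 0.0522419, e^(−t/τ₂) = 0.000230105.
C₂ = 4.911·[1 − (37.7727·0.0522419 − 13.3103·0.000230105)/(24.4624)] = 4.911·0.919458 = 4.51546 mg/L.

4.515 mg/L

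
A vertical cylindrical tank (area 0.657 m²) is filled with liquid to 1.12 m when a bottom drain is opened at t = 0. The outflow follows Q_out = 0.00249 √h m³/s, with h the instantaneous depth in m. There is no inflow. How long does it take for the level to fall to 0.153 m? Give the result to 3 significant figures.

352 s

With no inflow, A dh/dt = −0.00249 √h.
This is separable: 2 d(√h)/dt = −0.00249/A, so √h = √h₀ − (0.00249/(2A)) t.
t = 2A(√h₀ − √h)/0.00249 = 2·0.657·(√1.12 − √0.153)/0.00249
  = 1.3140 × (1.0583 − 0.39115) / 0.00249 = 352.06 s.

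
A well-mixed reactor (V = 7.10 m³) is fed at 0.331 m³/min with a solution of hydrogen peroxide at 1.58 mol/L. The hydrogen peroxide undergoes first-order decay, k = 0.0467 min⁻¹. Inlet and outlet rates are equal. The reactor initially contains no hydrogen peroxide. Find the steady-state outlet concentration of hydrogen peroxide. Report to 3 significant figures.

Accumulation = in − out − consumed: V dC/dt = Q C_in − Q C − k V C.
Steady state (dC/dt = 0): C_ss = Q C_in/(Q + kV) = C_in/(1 + kV/Q).
C_ss = 0.331·1.58/(0.331 + 0.0467·7.10) = 0.52298/0.66257 = 0.78932 mol/L.

0.789 mol/L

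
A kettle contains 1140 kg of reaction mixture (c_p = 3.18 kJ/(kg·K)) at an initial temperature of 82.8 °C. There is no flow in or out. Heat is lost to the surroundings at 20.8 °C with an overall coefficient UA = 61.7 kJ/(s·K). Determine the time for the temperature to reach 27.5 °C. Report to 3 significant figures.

131 s

M c_p dT/dt = −UA(T − T_amb).
τ = M c_p/UA = 58.755 s; T_ss = T_amb = 20.800 °C.
T(t) = T_ss + (T₀ − T_ss)e^(−t/τ); set T = 27.5:
t = −τ ln[(T − T_ss)/(T₀ − T_ss)] = −58.755 · ln(0.10806) = 130.73 s.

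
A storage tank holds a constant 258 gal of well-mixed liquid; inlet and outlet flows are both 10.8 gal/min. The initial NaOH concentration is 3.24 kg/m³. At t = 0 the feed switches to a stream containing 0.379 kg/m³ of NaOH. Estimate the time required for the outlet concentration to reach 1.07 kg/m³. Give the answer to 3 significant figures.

Species balance: V dC/dt = Q(C_in − C) ⇒ τ = V/Q = 23.889 min.
C(t) = C_in + (C₀ − C_in) e^(−t/τ). Set C = 1.07 and solve for t:
e^(−t/τ) = (C − C_in)/(C₀ − C_in) = (1.07 − 0.379)/(3.24 − 0.379) = 0.24152
t = −τ ln(…) = 23.889 × 1.4208 = 33.941 min.

33.9 min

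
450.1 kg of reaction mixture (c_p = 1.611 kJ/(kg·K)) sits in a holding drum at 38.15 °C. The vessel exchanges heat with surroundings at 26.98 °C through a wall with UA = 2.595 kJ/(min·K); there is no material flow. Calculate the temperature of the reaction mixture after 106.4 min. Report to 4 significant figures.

34.61 °C

Energy balance: M c_p dT/dt = −UA(T − T_amb).
dT/dt = (T_ss − T)/τ with T_ss = T_amb = 26.9800 °C, τ = M c_p/UA = 450.1·1.611/2.595 = 279.426 min.
Solution: T(t) = T_ss + (T₀ − T_ss) e^(−t/τ).
T(106.4) = 26.9800 + (11.1700)·0.683328 = 34.6128 °C.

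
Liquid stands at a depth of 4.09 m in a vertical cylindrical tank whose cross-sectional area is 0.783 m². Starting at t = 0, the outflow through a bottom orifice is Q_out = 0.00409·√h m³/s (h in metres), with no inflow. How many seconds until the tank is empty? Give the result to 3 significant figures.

774 s

With no inflow, A dh/dt = −0.00409 √h.
Separate and integrate: 2(√h − √h₀) = −(0.00409/A) t.
Tank is empty when √h = 0: t_empty = 2A√h₀/0.00409.
t_empty = 2·0.783·√4.09/0.00409 = 1.5660·2.0224/0.00409 = 774.34 s.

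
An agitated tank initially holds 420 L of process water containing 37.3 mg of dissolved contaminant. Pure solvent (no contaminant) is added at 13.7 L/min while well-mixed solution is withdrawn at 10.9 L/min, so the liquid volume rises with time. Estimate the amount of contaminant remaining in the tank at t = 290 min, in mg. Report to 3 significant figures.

Let m(t) be the amount of contaminant. Volume: V(t) = V₀ + (Q_in − Q_out) t = 420 + 2.8000 t; V(290) = 1232.0 L.
Species balance (pure solvent in): dm/dt = −Q_out · m/V(t).
Separate: dm/m = −Q_out dt/V(t) ⇒ ln(m/m₀) = −(Q_out/(Q_in−Q_out)) ln(V/V₀).
m = m₀ (V₀/V)^(Q_out/(Q_in−Q_out)) = 37.3 × (420/1232.0)^(3.8929) = 0.56538 mg.

0.565 mg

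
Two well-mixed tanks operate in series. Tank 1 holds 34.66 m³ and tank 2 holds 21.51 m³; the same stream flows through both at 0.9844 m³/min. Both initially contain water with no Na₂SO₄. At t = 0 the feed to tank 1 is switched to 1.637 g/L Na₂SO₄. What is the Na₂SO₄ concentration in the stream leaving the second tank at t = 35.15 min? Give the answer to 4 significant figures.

Time constants: τᵢ = Vᵢ/Q for each well-mixed tank.
τ₁ = 34.66/0.9844 = 35.2093 min; τ₂ = 21.51/0.9844 = 21.8509 min.
Tank 1: C₁ = C_in(1 − e^(−t/τ₁)). Tank 2 (τ₁ ≠ τ₂): C₂ = C_in[1 − (τ₁ e^(−t/τ₁) − τ₂ e^(−t/τ₂))/(τ₁ − τ₂)].
At t = 35.15: e^(−t/τ₁) = 0.368499, e^(−t/τ₂) = 0.200161.
C₂ = 1.637·[1 − (35.2093·0.368499 − 21.8509·0.200161)/(13.3584)] = 1.637·0.356144 = 0.583007 g/L.

0.5830 g/L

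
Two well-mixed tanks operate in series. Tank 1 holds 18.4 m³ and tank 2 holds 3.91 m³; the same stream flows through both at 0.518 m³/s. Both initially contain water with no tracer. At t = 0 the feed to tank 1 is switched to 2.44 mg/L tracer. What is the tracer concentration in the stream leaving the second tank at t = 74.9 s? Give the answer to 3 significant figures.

2.06 mg/L

Each tank obeys Vᵢ dCᵢ/dt = Q(Cᵢ₋₁ − Cᵢ), so τᵢ = Vᵢ/Q.
τ₁ = 18.4/0.518 = 35.521 s; τ₂ = 3.91/0.518 = 7.5483 s.
Tank 1: C₁ = C_in(1 − e^(−t/τ₁)). Tank 2 (τ₁ ≠ τ₂): C₂ = C_in[1 − (τ₁ e^(−t/τ₁) − τ₂ e^(−t/τ₂))/(τ₁ − τ₂)].
At t = 74.9: e^(−t/τ₁) = 0.12141, e^(−t/τ₂) = 4.9043e-05.
C₂ = 2.44·[1 − (35.521·0.12141 − 7.5483·4.9043e-05)/(27.973)] = 2.44·0.84584 = 2.0639 mg/L.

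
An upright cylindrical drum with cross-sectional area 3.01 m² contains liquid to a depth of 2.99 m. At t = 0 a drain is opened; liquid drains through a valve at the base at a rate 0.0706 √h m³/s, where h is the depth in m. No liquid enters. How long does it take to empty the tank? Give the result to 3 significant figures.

147 s

Volume balance on the tank: A dh/dt = −0.0706 √h.
Separate and integrate: 2(√h − √h₀) = −(0.0706/A) t.
Set h = 0: 2√h₀ = (0.0706/A) t_empty ⇒ t_empty = 2A√h₀/0.0706.
t_empty = 2·3.01·√2.99/0.0706 = 6.0200·1.7292/0.0706 = 147.44 s.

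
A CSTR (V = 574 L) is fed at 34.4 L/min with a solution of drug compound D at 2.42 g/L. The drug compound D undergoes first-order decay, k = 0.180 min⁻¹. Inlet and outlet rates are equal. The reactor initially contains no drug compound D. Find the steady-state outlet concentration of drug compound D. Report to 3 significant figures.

0.604 g/L

Accumulation = in − out − consumed: V dC/dt = Q C_in − Q C − k V C.
Steady state (dC/dt = 0): C_ss = Q C_in/(Q + kV) = C_in/(1 + kV/Q).
C_ss = 34.4·2.42/(34.4 + 0.180·574) = 83.248/137.72 = 0.60447 g/L.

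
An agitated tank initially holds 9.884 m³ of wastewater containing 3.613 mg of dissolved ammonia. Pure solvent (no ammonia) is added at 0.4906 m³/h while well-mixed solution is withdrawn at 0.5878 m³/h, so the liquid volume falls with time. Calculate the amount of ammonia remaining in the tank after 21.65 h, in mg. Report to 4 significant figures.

Let m(t) be the amount of ammonia. Volume: V(t) = V₀ + (Q_in − Q_out) t = 9.884 − 0.0972000 t; V(21.65) = 7.77962 m³.
Solute balance: dm/dt = 0 − Q_out C = −Q_out m/V(t).
dm/m = −Q_out dt/(V₀ − 0.0972000 t); integrating gives ln(m/m₀) = −(Q_out/(Q_in−Q_out)) ln(V/V₀).
m = m₀ (V₀/V)^(Q_out/(Q_in−Q_out)) = 3.613 × (9.884/7.77962)^(-6.04733) = 0.849378 mg.

0.8494 mg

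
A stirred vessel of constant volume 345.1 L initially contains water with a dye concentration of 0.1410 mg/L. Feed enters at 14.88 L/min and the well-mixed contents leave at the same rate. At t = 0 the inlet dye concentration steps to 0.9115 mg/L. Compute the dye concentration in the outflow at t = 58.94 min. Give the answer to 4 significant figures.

Accumulation = in − out for the solute gives V dC/dt = Q(C_in − C).
So dC/dt = (C_in − C)/τ with τ = V/Q = 345.1/14.88 = 23.1922 min.
This is linear first-order; C(t) = C_in + (C₀ − C_in) e^(−t/τ).
C(58.94) = 0.9115 + (0.1410 − 0.9115)·e^(−58.94/23.1922) = 0.9115 + (-0.770500)·0.0787583 = 0.850817 mg/L.

0.8508 mg/L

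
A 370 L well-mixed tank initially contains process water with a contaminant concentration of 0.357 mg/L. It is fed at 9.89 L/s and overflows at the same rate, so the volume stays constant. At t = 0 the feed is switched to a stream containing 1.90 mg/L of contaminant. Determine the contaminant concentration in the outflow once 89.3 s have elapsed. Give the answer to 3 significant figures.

Transient balance on the dissolved component: V dC/dt = Q(C_in − C).
So dC/dt = (C_in − C)/τ with τ = V/Q = 370/9.89 = 37.412 s.
Integrating: C(t) = C_in + (C₀ − C_in) e^(−t/τ).
C(89.3) = 1.90 + (0.357 − 1.90)·e^(−89.3/37.412) = 1.90 + (-1.5430)·0.091908 = 1.7582 mg/L.

1.76 mg/L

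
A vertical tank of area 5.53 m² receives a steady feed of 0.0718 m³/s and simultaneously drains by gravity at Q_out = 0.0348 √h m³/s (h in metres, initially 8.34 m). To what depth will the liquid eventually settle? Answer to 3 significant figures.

4.26 m

A dh/dt = Q_in − 0.0348 √h. Steady state requires inflow = outflow:
Q_in = 0.0348 √h_ss ⇒ √h_ss = 0.0718/0.0348 = 2.0632.
h_ss = 2.0632² = 4.2569 m. (Since h₀ = 8.34 m > h_ss, the level will fall toward this value.)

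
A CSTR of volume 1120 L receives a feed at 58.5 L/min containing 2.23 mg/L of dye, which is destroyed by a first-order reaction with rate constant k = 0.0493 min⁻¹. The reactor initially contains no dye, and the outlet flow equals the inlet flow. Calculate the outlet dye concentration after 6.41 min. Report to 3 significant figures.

0.549 mg/L

V dC/dt = Q(C_in − C) − k V C.
dC/dt = (Q/V) C_in − (Q/V + k) C; effective rate a = Q/V + k = 0.052232 + 0.0493 = 0.10153 min⁻¹.
C_ss = Q C_in/(Q + kV) = 1.1472 mg/L; C(t) = C_ss + (C₀ − C_ss) e^(−a t).
C(6.41) = 1.1472 + (-1.1472)·e^(−0.10153·6.41) = 1.1472 + (-1.1472)·0.52162 = 0.54880 mg/L.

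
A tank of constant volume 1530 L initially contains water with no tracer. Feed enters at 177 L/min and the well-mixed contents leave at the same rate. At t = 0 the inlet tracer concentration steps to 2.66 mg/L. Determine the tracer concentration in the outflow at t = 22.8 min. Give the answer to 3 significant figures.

Accumulation = in − out for the solute gives V dC/dt = Q(C_in − C).
Time constant τ = V/Q = 1530/177 = 8.6441 min.
This is linear first-order; C(t) = C_in + (C₀ − C_in) e^(−t/τ).
C(22.8) = 2.66 + (0 − 2.66)·e^(−22.8/8.6441) = 2.66 + (-2.6600)·0.071529 = 2.4697 mg/L.

2.47 mg/L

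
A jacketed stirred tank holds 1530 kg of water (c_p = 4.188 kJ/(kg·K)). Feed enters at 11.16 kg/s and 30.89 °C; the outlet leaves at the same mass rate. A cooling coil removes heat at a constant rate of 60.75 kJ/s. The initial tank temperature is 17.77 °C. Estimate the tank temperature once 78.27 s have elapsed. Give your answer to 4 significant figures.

22.91 °C

M c_p dT/dt = ṁ c_p (T_in − T) − Q̇.
Rearrange: dT/dt = (T_ss − T)/τ with τ = M/ṁ = 137.097 s and T_ss = T_in − Q̇/(ṁ c_p) = 29.5902 °C.
T approaches T_ss exponentially: T(t) = T_ss + (T₀ − T_ss) e^(−t/τ).
T(78.27) = 29.5902 + (-11.8202)·e^(−78.27/137.097) = 29.5902 + (-11.8202)·0.565011 = 22.9117 °C.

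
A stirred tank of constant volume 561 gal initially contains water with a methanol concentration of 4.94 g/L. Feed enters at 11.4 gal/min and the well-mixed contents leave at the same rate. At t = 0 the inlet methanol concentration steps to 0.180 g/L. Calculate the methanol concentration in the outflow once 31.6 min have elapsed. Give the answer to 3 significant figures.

Transient balance on the dissolved component: V dC/dt = Q(C_in − C).
Time constant τ = V/Q = 561/11.4 = 49.211 min.
Integrating: C(t) = C_in + (C₀ − C_in) e^(−t/τ).
C(31.6) = 0.180 + (4.94 − 0.180)·e^(−31.6/49.211) = 0.180 + (4.7600)·0.52617 = 2.6845 g/L.

2.68 g/L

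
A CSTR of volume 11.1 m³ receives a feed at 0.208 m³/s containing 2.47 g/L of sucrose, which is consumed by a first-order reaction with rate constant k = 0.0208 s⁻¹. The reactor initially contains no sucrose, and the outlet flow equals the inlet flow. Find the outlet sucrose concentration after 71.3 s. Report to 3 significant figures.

Species balance: V dC/dt = Q C_in − Q C − k V C.
This is linear with rate a = Q/V + k = 0.039539 s⁻¹.
C_ss = Q C_in/(Q + kV) = 1.1706 g/L; C(t) = C_ss + (C₀ − C_ss) e^(−a t).
C(71.3) = 1.1706 + (-1.1706)·e^(−0.039539·71.3) = 1.1706 + (-1.1706)·0.059659 = 1.1008 g/L.

1.10 g/L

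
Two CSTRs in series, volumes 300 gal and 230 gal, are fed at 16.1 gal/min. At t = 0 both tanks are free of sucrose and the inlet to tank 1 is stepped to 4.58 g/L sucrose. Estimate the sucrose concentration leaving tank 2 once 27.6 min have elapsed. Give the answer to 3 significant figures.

Each tank obeys Vᵢ dCᵢ/dt = Q(Cᵢ₋₁ − Cᵢ), so τᵢ = Vᵢ/Q.
τ₁ = 300/16.1 = 18.634 min; τ₂ = 230/16.1 = 14.286 min.
Solving the cascade with C₁(0)=C₂(0)=0 gives C₂(t) = C_in[1 − (τ₁ e^(−t/τ₁) − τ₂ e^(−t/τ₂))/(τ₁ − τ₂)].
At t = 27.6: e^(−t/τ₁) = 0.22736, e^(−t/τ₂) = 0.14486.
C₂ = 4.58·[1 − (18.634·0.22736 − 14.286·0.14486)/(4.3478)] = 4.58·0.50154 = 2.2971 g/L.

2.30 g/L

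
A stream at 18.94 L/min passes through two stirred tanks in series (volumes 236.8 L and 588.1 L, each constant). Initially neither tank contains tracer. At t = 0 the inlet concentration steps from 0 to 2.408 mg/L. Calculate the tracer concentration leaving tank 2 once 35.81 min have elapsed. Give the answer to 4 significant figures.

1.228 mg/L

Each tank obeys Vᵢ dCᵢ/dt = Q(Cᵢ₋₁ − Cᵢ), so τᵢ = Vᵢ/Q.
τ₁ = 236.8/18.94 = 12.5026 min; τ₂ = 588.1/18.94 = 31.0507 min.
Tank 1: C₁ = C_in(1 − e^(−t/τ₁)). Tank 2 (τ₁ ≠ τ₂): C₂ = C_in[1 − (τ₁ e^(−t/τ₁) − τ₂ e^(−t/τ₂))/(τ₁ − τ₂)].
At t = 35.81: e^(−t/τ₁) = 0.0570290, e^(−t/τ₂) = 0.315601.
C₂ = 2.408·[1 − (12.5026·0.0570290 − 31.0507·0.315601)/(-18.5480)] = 2.408·0.510103 = 1.22833 mg/L.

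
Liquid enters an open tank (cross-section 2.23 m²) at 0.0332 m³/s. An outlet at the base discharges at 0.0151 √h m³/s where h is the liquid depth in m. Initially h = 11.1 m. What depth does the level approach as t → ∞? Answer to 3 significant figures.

A dh/dt = Q_in − 0.0151 √h. Steady state requires inflow = outflow:
Q_in = 0.0151 √h_ss ⇒ √h_ss = 0.0332/0.0151 = 2.1987.
h_ss = 2.1987² = 4.8342 m. (Since h₀ = 11.1 m > h_ss, the level will fall toward this value.)

4.83 m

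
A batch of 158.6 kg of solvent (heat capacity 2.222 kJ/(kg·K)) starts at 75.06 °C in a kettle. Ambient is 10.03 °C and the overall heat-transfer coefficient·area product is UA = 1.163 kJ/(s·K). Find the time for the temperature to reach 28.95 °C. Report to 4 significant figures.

374.1 s

First-law balance (no shaft work): M c_p dT/dt = −UA(T − T_amb).
τ = M c_p/UA = 303.017 s; T_ss = T_amb = 10.0300 °C.
T(t) = T_ss + (T₀ − T_ss)e^(−t/τ); set T = 28.95:
t = −τ ln[(T − T_ss)/(T₀ − T_ss)] = −303.017 · ln(0.290943) = 374.114 s.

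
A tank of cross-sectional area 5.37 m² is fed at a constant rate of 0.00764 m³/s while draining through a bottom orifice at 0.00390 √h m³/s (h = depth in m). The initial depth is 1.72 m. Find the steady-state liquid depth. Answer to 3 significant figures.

Level balance: A dh/dt = 0.00764 − 0.00390 √h. Setting dh/dt = 0:
Q_in = 0.00390 √h_ss ⇒ √h_ss = 0.00764/0.00390 = 1.9590.
h_ss = 1.9590² = 3.8376 m. (Since h₀ = 1.72 m < h_ss, the level will rise toward this value.)

3.84 m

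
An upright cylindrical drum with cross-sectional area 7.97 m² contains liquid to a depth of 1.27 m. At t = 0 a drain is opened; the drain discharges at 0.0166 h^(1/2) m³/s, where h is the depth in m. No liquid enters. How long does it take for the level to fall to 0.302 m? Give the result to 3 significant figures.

With no inflow, A dh/dt = −0.0166 √h.
This is separable: 2 d(√h)/dt = −0.0166/A, so √h = √h₀ − (0.0166/(2A)) t.
t = 2A(√h₀ − √h)/0.0166 = 2·7.97·(√1.27 − √0.302)/0.0166
  = 15.940 × (1.1269 − 0.54955) / 0.0166 = 554.44 s.

554 s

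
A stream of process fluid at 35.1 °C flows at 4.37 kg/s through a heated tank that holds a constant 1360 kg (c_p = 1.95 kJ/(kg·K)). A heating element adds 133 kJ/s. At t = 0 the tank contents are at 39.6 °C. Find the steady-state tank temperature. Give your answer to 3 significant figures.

50.7 °C

Energy balance: M c_p dT/dt = ṁ c_p (T_in − T) + 133.
At steady state dT/dt = 0 ⇒ T_ss = T_in + Q̇/(ṁ c_p) = 35.1 + 133/(4.37·1.95) = 50.708 °C.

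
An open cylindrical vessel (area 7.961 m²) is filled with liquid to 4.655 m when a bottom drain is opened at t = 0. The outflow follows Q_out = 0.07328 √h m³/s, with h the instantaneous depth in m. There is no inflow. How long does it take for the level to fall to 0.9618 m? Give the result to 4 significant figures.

255.7 s

A dh/dt = −Q_out = −0.07328 √h.
This is separable: 2 d(√h)/dt = −0.07328/A, so √h = √h₀ − (0.07328/(2A)) t.
t = 2A(√h₀ − √h)/0.07328 = 2·7.961·(√4.655 − √0.9618)/0.07328
  = 15.9220 × (2.15754 − 0.980714) / 0.07328 = 255.697 s.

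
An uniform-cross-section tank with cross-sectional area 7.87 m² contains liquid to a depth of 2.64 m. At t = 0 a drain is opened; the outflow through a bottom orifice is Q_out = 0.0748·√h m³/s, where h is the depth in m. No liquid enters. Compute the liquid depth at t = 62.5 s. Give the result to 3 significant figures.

1.76 m

Mass balance (ρ constant): A dh/dt = −0.0748 √h.
This is separable: 2 d(√h)/dt = −0.0748/A, so √h = √h₀ − (0.0748/(2A)) t.
√h = √2.64 − 0.0748·62.5/(2·7.87) = 1.6248 − 0.29701 = 1.3278.
h = 1.3278² = 1.7630 m.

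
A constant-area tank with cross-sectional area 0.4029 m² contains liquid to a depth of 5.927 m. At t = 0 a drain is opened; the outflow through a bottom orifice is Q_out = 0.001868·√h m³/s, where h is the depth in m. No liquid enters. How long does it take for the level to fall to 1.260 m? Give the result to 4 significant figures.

566.0 s

A dh/dt = −Q_out = −0.001868 √h.
Separate and integrate: 2(√h − √h₀) = −(0.001868/A) t.
t = 2A(√h₀ − √h)/0.001868 = 2·0.4029·(√5.927 − √1.260)/0.001868
  = 0.805800 × (2.43454 − 1.12250) / 0.001868 = 565.978 s.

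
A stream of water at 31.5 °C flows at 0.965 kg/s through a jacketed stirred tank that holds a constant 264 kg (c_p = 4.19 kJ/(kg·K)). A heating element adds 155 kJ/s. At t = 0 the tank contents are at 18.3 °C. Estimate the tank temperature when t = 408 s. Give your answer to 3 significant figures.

Heat balance on the well-mixed liquid: M c_p dT/dt = ṁ c_p (T_in − T) + 155.
τ = M/ṁ = 273.58 s; T_ss = T_in + Q̇/(ṁ c_p) = 31.5 + 155/(0.965·4.19) = 69.835 °C.
Solution: T(t) = T_ss + (T₀ − T_ss) e^(−t/τ).
T(408) = 69.835 + (-51.535)·e^(−408/273.58) = 69.835 + (-51.535)·0.22507 = 58.236 °C.

58.2 °C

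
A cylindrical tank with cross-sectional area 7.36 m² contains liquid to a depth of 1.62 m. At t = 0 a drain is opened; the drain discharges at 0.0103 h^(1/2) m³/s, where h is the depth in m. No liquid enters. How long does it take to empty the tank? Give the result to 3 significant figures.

Unsteady balance on liquid volume: A dh/dt = −0.0103 √h.
∫ h^(−1/2) dh = −(0.0103/A) ∫ dt, giving 2√h = 2√h₀ − (0.0103/A) t.
Set h = 0: 2√h₀ = (0.0103/A) t_empty ⇒ t_empty = 2A√h₀/0.0103.
t_empty = 2·7.36·√1.62/0.0103 = 14.720·1.2728/0.0103 = 1819.0 s.

1820 s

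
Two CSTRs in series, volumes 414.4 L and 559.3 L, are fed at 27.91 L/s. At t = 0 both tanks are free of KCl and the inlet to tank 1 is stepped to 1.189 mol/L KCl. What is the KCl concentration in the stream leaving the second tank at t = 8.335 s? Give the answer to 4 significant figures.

0.1009 mol/L

Species balance on tank i: dCᵢ/dt = (Cᵢ₋₁ − Cᵢ)/τᵢ with τᵢ = Vᵢ/Q.
τ₁ = 414.4/27.91 = 14.8477 s; τ₂ = 559.3/27.91 = 20.0394 s.
Solving the cascade with C₁(0)=C₂(0)=0 gives C₂(t) = C_in[1 − (τ₁ e^(−t/τ₁) − τ₂ e^(−t/τ₂))/(τ₁ − τ₂)].
At t = 8.335: e^(−t/τ₁) = 0.570430, e^(−t/τ₂) = 0.659726.
C₂ = 1.189·[1 − (14.8477·0.570430 − 20.0394·0.659726)/(-5.19169)] = 1.189·0.0848942 = 0.100939 mol/L.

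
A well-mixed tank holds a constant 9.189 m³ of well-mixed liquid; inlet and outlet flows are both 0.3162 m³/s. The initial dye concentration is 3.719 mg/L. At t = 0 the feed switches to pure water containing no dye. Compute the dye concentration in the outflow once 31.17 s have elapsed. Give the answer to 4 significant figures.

Unsteady species balance (constant V, well mixed): V dC/dt = Q(C_in − C).
So dC/dt = (C_in − C)/τ with τ = V/Q = 9.189/0.3162 = 29.0607 s.
C approaches C_in exponentially: C(t) = C_in + (C₀ − C_in) e^(−t/τ).
C(31.17) = 0 + (3.719 − 0)·e^(−31.17/29.0607) = 0 + (3.71900)·0.342124 = 1.27236 mg/L.

1.272 mg/L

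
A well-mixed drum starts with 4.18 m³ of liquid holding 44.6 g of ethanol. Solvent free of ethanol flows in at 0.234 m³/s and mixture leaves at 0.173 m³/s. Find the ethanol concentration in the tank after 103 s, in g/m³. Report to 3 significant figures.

Total volume: dV/dt = Q_in − Q_out = 0.061000 m³/s, so V(t) = 4.18 + 0.061000 t and V(103) = 10.463 m³.
Species balance (pure solvent in): dm/dt = −Q_out · m/V(t).
Separate: dm/m = −Q_out dt/V(t) ⇒ ln(m/m₀) = −(Q_out/(Q_in−Q_out)) ln(V/V₀).
m = m₀ (V₀/V)^(Q_out/(Q_in−Q_out)) = 44.6 × (4.18/10.463)^(2.8361) = 3.3054 g.
C = m/V = 3.3054/10.463 = 0.31591 g/m³.

0.316 g/m³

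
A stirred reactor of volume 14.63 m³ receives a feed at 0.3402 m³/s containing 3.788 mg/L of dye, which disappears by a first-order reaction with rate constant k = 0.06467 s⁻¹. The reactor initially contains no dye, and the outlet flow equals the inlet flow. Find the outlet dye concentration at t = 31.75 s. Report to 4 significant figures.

0.9404 mg/L

V dC/dt = Q(C_in − C) − k V C.
dC/dt = (Q/V) C_in − (Q/V + k) C; effective rate a = Q/V + k = 0.0232536 + 0.06467 = 0.0879236 s⁻¹.
C_ss = Q C_in/(Q + kV) = 1.00183 mg/L; C(t) = C_ss + (C₀ − C_ss) e^(−a t).
C(31.75) = 1.00183 + (-1.00183)·e^(−0.0879236·31.75) = 1.00183 + (-1.00183)·0.0613246 = 0.940394 mg/L.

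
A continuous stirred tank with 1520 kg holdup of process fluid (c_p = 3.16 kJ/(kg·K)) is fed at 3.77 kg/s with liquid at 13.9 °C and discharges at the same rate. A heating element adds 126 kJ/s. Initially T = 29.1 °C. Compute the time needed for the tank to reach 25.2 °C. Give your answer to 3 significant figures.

M c_p dT/dt = ṁ c_p (T_in − T) + Q̇.
τ = M/ṁ = 403.18 s; T_ss = T_in + Q̇/(ṁ c_p) = 24.477 °C.
T(t) = T_ss + (T₀ − T_ss) e^(−t/τ). Set T = 25.2:
e^(−t/τ) = (25.2 − 24.477)/(29.1 − 24.477) = 0.15648
t = −403.18 · ln(0.15648) = 747.83 s.

748 s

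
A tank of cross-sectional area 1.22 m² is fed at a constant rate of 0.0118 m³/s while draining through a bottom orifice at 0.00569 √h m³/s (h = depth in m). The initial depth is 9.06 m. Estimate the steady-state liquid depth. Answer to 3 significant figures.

Accumulation of liquid (constant cross-section A): A dh/dt = Q_in − 0.00569 √h. At steady state dh/dt = 0:
Q_in = 0.00569 √h_ss ⇒ √h_ss = 0.0118/0.00569 = 2.0738.
h_ss = 2.0738² = 4.3007 m. (Since h₀ = 9.06 m > h_ss, the level will fall toward this value.)

4.30 m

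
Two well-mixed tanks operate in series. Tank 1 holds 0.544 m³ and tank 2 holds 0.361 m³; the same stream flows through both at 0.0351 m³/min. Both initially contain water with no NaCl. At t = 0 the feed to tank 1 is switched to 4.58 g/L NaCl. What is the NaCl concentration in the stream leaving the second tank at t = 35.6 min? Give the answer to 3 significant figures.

3.49 g/L

Time constants: τᵢ = Vᵢ/Q for each well-mixed tank.
τ₁ = 0.544/0.0351 = 15.499 min; τ₂ = 0.361/0.0351 = 10.285 min.
Tank 1: C₁ = C_in(1 − e^(−t/τ₁)). Tank 2 (τ₁ ≠ τ₂): C₂ = C_in[1 − (τ₁ e^(−t/τ₁) − τ₂ e^(−t/τ₂))/(τ₁ − τ₂)].
At t = 35.6: e^(−t/τ₁) = 0.10056, e^(−t/τ₂) = 0.031386.
C₂ = 4.58·[1 − (15.499·0.10056 − 10.285·0.031386)/(5.2137)] = 4.58·0.76298 = 3.4944 g/L.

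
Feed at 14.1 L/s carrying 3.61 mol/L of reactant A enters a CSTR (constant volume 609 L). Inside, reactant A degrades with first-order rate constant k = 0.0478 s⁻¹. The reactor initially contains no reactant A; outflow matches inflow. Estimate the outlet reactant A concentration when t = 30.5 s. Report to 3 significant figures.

1.04 mol/L

Accumulation = in − out − consumed: V dC/dt = Q C_in − Q C − k V C.
This is linear with rate a = Q/V + k = 0.070953 s⁻¹.
C_ss = Q C_in/(Q + kV) = 1.1780 mol/L; C(t) = C_ss + (C₀ − C_ss) e^(−a t).
C(30.5) = 1.1780 + (-1.1780)·e^(−0.070953·30.5) = 1.1780 + (-1.1780)·0.11486 = 1.0427 mol/L.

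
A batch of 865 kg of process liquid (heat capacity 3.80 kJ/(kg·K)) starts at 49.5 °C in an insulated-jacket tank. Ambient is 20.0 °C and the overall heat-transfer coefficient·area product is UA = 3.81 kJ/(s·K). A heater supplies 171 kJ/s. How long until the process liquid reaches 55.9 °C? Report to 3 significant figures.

464 s

Lumped-capacitance energy balance: M c_p dT/dt = UA(T_amb − T) + Q̇.
τ = M c_p/UA = 862.73 s; T_ss = T_amb + Q̇/UA = 20.0 + 171/3.81 = 64.882 °C.
T(t) = T_ss + (T₀ − T_ss)e^(−t/τ); set T = 55.9:
t = −τ ln[(T − T_ss)/(T₀ − T_ss)] = −862.73 · ln(0.58393) = 464.13 s.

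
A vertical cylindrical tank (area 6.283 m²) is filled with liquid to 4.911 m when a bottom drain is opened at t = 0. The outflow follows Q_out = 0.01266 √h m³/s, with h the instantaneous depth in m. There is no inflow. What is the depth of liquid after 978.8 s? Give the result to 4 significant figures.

With no inflow, A dh/dt = −0.01266 √h.
Separate and integrate: 2(√h − √h₀) = −(0.01266/A) t.
√h = √4.911 − 0.01266·978.8/(2·6.283) = 2.21608 − 0.986122 = 1.22996.
h = 1.22996² = 1.51279 m.

1.513 m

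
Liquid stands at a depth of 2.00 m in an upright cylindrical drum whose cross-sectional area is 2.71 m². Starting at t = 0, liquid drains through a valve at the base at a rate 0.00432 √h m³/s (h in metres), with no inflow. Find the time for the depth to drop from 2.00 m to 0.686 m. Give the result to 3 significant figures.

Unsteady balance on liquid volume: A dh/dt = −0.00432 √h.
Separate and integrate: 2(√h − √h₀) = −(0.00432/A) t.
t = 2A(√h₀ − √h)/0.00432 = 2·2.71·(√2.00 − √0.686)/0.00432
  = 5.4200 × (1.4142 − 0.82825) / 0.00432 = 735.17 s.

735 s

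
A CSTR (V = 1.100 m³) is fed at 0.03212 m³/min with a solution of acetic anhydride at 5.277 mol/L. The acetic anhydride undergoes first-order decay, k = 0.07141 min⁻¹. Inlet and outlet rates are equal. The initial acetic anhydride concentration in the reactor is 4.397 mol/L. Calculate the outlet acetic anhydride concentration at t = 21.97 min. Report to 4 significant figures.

V dC/dt = Q(C_in − C) − k V C.
dC/dt = (Q/V) C_in − (Q/V + k) C; effective rate a = Q/V + k = 0.0292000 + 0.07141 = 0.100610 min⁻¹.
C_ss = Q C_in/(Q + kV) = 1.53154 mol/L; C(t) = C_ss + (C₀ − C_ss) e^(−a t).
C(21.97) = 1.53154 + (2.86546)·e^(−0.100610·21.97) = 1.53154 + (2.86546)·0.109657 = 1.84576 mol/L.

1.846 mol/L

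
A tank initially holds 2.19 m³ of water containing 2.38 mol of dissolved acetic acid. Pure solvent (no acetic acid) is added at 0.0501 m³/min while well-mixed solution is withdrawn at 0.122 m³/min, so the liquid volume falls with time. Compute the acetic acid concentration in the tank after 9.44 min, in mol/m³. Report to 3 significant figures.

Let m(t) be the amount of acetic acid. Volume: V(t) = V₀ + (Q_in − Q_out) t = 2.19 − 0.071900 t; V(9.44) = 1.5113 m³.
Solute balance: dm/dt = 0 − Q_out C = −Q_out m/V(t).
dm/m = −Q_out dt/(V₀ − 0.071900 t); integrating gives ln(m/m₀) = −(Q_out/(Q_in−Q_out)) ln(V/V₀).
m = m₀ (V₀/V)^(Q_out/(Q_in−Q_out)) = 2.38 × (2.19/1.5113)^(-1.6968) = 1.2683 mol.
C = m/V = 1.2683/1.5113 = 0.83922 mol/m³.

0.839 mol/m³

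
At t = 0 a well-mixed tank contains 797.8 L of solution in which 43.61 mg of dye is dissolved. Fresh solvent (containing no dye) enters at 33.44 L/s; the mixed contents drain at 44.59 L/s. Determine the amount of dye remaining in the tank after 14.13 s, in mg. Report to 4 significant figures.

18.09 mg

Total volume: dV/dt = Q_in − Q_out = -11.1500 L/s, so V(t) = 797.8 − 11.1500 t and V(14.13) = 640.250 L.
No dye enters, so dm/dt = −Q_out · (m/V).
Separate: dm/m = −Q_out dt/V(t) ⇒ ln(m/m₀) = −(Q_out/(Q_in−Q_out)) ln(V/V₀).
m = m₀ (V₀/V)^(Q_out/(Q_in−Q_out)) = 43.61 × (797.8/640.250)^(-3.99910) = 18.0924 mg.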